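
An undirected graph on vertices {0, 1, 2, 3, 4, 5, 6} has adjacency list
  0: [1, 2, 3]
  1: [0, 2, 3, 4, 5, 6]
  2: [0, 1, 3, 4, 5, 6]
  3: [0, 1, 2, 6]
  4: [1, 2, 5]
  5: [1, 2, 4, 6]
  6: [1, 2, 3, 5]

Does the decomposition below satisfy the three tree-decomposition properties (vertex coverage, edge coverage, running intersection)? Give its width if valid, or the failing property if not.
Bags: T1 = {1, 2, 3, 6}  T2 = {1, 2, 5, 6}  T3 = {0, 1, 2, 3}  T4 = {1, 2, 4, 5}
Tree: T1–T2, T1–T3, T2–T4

Yes; width 3.

Vertex coverage: the bags together contain {0, 1, 2, 3, 4, 5, 6}, the full vertex set. Edge coverage: each edge of G has both endpoints in at least one bag. Running intersection: for every vertex, the bags containing it form a connected subtree. All three properties hold, so this is a valid tree decomposition of width max|bag| − 1 = 3, and hence tw(G) ≤ 3.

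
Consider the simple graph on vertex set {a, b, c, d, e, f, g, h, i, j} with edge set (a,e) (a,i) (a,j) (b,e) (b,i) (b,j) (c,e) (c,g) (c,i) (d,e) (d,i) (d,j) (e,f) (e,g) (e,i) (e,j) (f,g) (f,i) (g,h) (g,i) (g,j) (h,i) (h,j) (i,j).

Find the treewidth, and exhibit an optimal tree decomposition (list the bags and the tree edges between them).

Every bag has size at most 4, so the width is 4 − 1 = 3 and tw(G) ≤ 3. For the lower bound, the 4 vertices {d, e, i, j} are pairwise adjacent, and any tree decomposition puts a clique entirely inside one bag — forcing width ≥ 3. The upper and lower bounds meet at 3, so that is the treewidth.

Treewidth 3.
Bags: B1 = {b, e, i, j}  B2 = {a, e, i, j}  B3 = {e, g, i, j}  B4 = {e, f, g, i}  B5 = {c, e, g, i}  B6 = {d, e, i, j}  B7 = {g, h, i, j}
Tree: B1–B2, B1–B3, B3–B4, B3–B5, B2–B6, B3–B7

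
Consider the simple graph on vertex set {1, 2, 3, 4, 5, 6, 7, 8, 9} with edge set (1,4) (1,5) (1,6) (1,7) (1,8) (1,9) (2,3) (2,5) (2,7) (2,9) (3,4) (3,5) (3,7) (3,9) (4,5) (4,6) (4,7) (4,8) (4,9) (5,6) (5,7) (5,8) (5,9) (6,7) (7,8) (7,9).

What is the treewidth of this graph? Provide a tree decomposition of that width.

Treewidth 4.
One optimal decomposition is:
Bags: B1 = {1, 4, 5, 7, 9}  B2 = {1, 4, 5, 6, 7}  B3 = {3, 4, 5, 7, 9}  B4 = {2, 3, 5, 7, 9}  B5 = {1, 4, 5, 7, 8}
Tree: B1–B2, B1–B3, B3–B4, B1–B5

The largest bag has 5 vertices, giving width 4; this decomposition certifies tw(G) ≤ 4. For the lower bound, the 5 vertices {2, 3, 5, 7, 9} are pairwise adjacent, and any tree decomposition puts a clique entirely inside one bag — forcing width ≥ 4. Hence tw(G) = 4 exactly.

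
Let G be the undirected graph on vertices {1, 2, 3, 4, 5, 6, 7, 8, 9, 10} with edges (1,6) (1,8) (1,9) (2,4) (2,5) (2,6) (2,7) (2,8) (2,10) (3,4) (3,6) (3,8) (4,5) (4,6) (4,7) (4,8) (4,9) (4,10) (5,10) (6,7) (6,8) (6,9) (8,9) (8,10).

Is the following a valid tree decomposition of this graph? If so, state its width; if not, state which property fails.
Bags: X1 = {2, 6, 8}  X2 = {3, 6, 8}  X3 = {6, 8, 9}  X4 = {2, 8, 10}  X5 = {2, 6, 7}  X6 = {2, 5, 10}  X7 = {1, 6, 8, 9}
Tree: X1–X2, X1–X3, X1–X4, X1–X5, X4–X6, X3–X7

No — vertex 4 appears in no bag.

A tree decomposition must satisfy three properties: every vertex lies in some bag; for every edge, both endpoints lie together in some bag; and for every vertex, the bags containing it form a connected subtree. Here vertex 4 appears in no bag, so the decomposition is invalid.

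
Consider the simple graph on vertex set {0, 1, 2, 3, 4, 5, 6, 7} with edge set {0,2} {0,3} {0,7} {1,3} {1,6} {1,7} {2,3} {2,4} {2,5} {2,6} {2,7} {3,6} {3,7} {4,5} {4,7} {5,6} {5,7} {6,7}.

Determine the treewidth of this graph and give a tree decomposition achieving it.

Treewidth 3.
One optimal decomposition is:
Bags: B1 = {2, 3, 6, 7}  B2 = {2, 5, 6, 7}  B3 = {1, 3, 6, 7}  B4 = {2, 4, 5, 7}  B5 = {0, 2, 3, 7}
Tree: B1–B2, B1–B3, B2–B4, B1–B5

Each bag holds 4 vertices, so the decomposition has width 3, which upper-bounds the treewidth. On the other hand G contains the 4-clique {1, 3, 6, 7}. A clique must lie in a single bag of any decomposition, so no decomposition can have width below 3. Combining the bounds, tw(G) = 3.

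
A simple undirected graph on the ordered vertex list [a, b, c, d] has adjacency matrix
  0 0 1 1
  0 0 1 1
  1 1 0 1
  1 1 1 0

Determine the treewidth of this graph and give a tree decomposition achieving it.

Treewidth 2.
Bags: B1 = {a, c, d}  B2 = {b, c, d}
Tree: B1–B2

Every bag has size at most 3, so the width is 3 − 1 = 2 and tw(G) ≤ 2. On the other hand G contains the 3-clique {a, c, d}. A clique must lie in a single bag of any decomposition, so no decomposition can have width below 2. The upper and lower bounds meet at 2, so that is the treewidth.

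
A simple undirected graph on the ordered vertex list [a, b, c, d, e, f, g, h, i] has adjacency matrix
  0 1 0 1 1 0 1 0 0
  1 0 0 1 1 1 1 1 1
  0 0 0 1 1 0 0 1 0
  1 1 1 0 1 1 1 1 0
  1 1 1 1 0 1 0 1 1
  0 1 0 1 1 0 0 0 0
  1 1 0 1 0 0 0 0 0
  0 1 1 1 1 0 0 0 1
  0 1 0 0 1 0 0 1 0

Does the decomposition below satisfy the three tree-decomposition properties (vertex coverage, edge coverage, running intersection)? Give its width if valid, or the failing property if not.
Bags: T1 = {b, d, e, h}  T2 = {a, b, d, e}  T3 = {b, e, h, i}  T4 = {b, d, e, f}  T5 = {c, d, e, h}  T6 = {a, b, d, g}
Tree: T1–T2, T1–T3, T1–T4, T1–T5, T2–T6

Yes; width 3.

Every vertex of G appears in some bag (union = {a, b, c, d, e, f, g, h, i}); every edge is covered by a bag; and for each vertex v the set of bags containing v is connected in the bag tree. The decomposition is therefore valid. The largest bag has 4 vertices, so the width is 3.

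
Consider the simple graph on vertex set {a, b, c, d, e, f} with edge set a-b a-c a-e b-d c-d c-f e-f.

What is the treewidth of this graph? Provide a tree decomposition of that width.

The largest bag has 3 vertices, giving width 2; this decomposition certifies tw(G) ≤ 2. The edges e–f–c–a–e form a cycle, so G is not a tree and its treewidth is at least 2. Hence tw(G) = 2 exactly.

Treewidth 2.
One such decomposition:
Bags: B1 = {a, e, f}  B2 = {a, c, f}  B3 = {a, b, c}  B4 = {b, c, d}
Tree: B1–B2, B2–B3, B3–B4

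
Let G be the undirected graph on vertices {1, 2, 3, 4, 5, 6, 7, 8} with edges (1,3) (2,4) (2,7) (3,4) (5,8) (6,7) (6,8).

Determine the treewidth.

A width-1 tree decomposition is:
Bags: B1 = {1, 3}  B2 = {3, 4}  B3 = {2, 4}  B4 = {2, 7}  B5 = {6, 7}  B6 = {6, 8}  B7 = {5, 8}
Tree: B1–B2, B2–B3, B3–B4, B4–B5, B5–B6, B6–B7
Each bag holds 2 vertices, so the decomposition has width 1, which upper-bounds the treewidth. Since G has at least one edge (e.g. 1–3), it is not an edgeless graph, so tw(G) ≥ 1. Combining the bounds, tw(G) = 1.

1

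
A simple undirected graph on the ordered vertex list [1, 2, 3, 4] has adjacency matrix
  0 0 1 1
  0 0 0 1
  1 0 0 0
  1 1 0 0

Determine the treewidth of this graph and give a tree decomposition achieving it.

The largest bag has 2 vertices, giving width 1; this decomposition certifies tw(G) ≤ 1. G has an edge, so its treewidth is at least 1. Hence tw(G) = 1 exactly.

Treewidth 1.
Bags: B1 = {1, 3}  B2 = {1, 4}  B3 = {2, 4}
Tree: B1–B2, B2–B3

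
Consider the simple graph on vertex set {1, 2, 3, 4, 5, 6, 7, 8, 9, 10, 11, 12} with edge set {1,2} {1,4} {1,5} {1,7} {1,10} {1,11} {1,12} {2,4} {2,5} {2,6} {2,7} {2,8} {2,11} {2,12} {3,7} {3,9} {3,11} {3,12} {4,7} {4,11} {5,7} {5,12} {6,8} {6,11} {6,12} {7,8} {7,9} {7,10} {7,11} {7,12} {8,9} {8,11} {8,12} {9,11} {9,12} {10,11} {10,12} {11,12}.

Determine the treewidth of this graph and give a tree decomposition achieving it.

Treewidth 4.
Bags: B1 = {1, 2, 7, 11, 12}  B2 = {2, 7, 8, 11, 12}  B3 = {1, 2, 5, 7, 12}  B4 = {1, 2, 4, 7, 11}  B5 = {7, 8, 9, 11, 12}  B6 = {1, 7, 10, 11, 12}  B7 = {2, 6, 8, 11, 12}  B8 = {3, 7, 9, 11, 12}
Tree: B1–B2, B1–B3, B1–B4, B2–B5, B1–B6, B2–B7, B5–B8

Every bag has size at most 5, so the width is 5 − 1 = 4 and tw(G) ≤ 4. On the other hand G contains the 5-clique {2, 6, 8, 11, 12}. A clique must lie in a single bag of any decomposition, so no decomposition can have width below 4. Therefore the treewidth is 4.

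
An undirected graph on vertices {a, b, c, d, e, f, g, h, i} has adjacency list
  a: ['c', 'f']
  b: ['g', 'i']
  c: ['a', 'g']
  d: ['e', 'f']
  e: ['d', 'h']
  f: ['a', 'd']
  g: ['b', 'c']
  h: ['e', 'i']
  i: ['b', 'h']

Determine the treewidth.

A width-2 tree decomposition is:
Bags: B1 = {a, d, f}  B2 = {a, c, d}  B3 = {c, d, g}  B4 = {b, d, g}  B5 = {b, d, i}  B6 = {d, h, i}  B7 = {d, e, h}
Tree: B1–B2, B2–B3, B3–B4, B4–B5, B5–B6, B6–B7
The largest bag has 3 vertices, giving width 2; this decomposition certifies tw(G) ≤ 2. For the lower bound, G contains the cycle d–f–a–c–g–b–i–h–e–d, so G is not a forest; only forests have treewidth ≤ 1, hence tw(G) ≥ 2. Combining the bounds, tw(G) = 2.

2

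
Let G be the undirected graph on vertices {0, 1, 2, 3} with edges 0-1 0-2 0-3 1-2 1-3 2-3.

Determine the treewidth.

A width-3 tree decomposition is:
Bags: B1 = {0, 1, 2, 3}
Tree: (single bag)
A single bag containing all 4 vertices is trivially a valid decomposition of width 3. For the lower bound, the 4 vertices {0, 1, 2, 3} are pairwise adjacent, and any tree decomposition puts a clique entirely inside one bag — forcing width ≥ 3. Therefore the treewidth is 3.

3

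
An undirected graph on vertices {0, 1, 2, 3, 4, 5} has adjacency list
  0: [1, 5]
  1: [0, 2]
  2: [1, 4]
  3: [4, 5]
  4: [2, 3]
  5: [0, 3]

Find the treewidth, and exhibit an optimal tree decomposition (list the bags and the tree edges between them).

Treewidth 2.
One such decomposition:
Bags: B1 = {1, 2, 4}  B2 = {0, 1, 4}  B3 = {0, 4, 5}  B4 = {3, 4, 5}
Tree: B1–B2, B2–B3, B3–B4

Each bag holds 3 vertices, so the decomposition has width 2, which upper-bounds the treewidth. For the lower bound, G contains the cycle 4–2–1–0–5–3–4, so G is not a forest; only forests have treewidth ≤ 1, hence tw(G) ≥ 2. Hence tw(G) = 2 exactly.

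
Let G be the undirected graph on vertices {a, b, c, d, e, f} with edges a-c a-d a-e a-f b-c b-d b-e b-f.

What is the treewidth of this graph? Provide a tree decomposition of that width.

Treewidth 2.
One optimal decomposition is:
Bags: B1 = {a, b, e}  B2 = {a, b, c}  B3 = {a, b, d}  B4 = {a, b, f}
Tree: B1–B2, B2–B3, B3–B4

Every bag has size at most 3, so the width is 3 − 1 = 2 and tw(G) ≤ 2. For the lower bound, G contains the cycle e–b–c–a–e, so G is not a forest; only forests have treewidth ≤ 1, hence tw(G) ≥ 2. Therefore the treewidth is 2.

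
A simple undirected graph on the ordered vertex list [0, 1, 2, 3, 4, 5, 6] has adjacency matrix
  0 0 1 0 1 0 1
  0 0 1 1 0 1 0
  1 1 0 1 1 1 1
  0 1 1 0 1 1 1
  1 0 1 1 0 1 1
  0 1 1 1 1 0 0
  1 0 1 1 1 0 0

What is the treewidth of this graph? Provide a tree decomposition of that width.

Every bag has size at most 4, so the width is 4 − 1 = 3 and tw(G) ≤ 3. Conversely, {0, 2, 4, 6} is a clique of size 4, and the vertices of any clique must share a bag in every tree decomposition; so some bag has ≥ 4 vertices and tw(G) ≥ 3. The upper and lower bounds meet at 3, so that is the treewidth.

Treewidth 3.
One optimal decomposition is:
Bags: B1 = {1, 2, 3, 5}  B2 = {2, 3, 4, 5}  B3 = {2, 3, 4, 6}  B4 = {0, 2, 4, 6}
Tree: B1–B2, B2–B3, B3–B4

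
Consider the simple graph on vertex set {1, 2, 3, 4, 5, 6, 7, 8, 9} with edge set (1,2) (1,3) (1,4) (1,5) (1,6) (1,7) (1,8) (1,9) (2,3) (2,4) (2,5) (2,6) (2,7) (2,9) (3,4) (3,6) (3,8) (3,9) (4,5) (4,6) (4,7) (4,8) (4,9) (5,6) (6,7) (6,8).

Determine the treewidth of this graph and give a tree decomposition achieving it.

The largest bag has 5 vertices, giving width 4; this decomposition certifies tw(G) ≤ 4. For the lower bound, the 5 vertices {1, 3, 4, 6, 8} are pairwise adjacent, and any tree decomposition puts a clique entirely inside one bag — forcing width ≥ 4. Therefore the treewidth is 4.

Treewidth 4.
Bags: B1 = {1, 3, 4, 6, 8}  B2 = {1, 2, 3, 4, 6}  B3 = {1, 2, 4, 5, 6}  B4 = {1, 2, 4, 6, 7}  B5 = {1, 2, 3, 4, 9}
Tree: B1–B2, B2–B3, B3–B4, B2–B5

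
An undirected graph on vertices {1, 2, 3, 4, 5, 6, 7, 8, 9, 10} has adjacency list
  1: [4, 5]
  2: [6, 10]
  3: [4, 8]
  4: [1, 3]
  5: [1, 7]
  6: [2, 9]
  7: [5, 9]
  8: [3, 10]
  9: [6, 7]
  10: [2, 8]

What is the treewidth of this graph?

2

A width-2 tree decomposition is:
Bags: B1 = {6, 7, 9}  B2 = {5, 6, 7}  B3 = {1, 5, 6}  B4 = {1, 4, 6}  B5 = {3, 4, 6}  B6 = {3, 6, 8}  B7 = {6, 8, 10}  B8 = {2, 6, 10}
Tree: B1–B2, B2–B3, B3–B4, B4–B5, B5–B6, B6–B7, B7–B8
Every bag has size at most 3, so the width is 3 − 1 = 2 and tw(G) ≤ 2. For the lower bound, G contains the cycle 6–9–7–5–1–4–3–8–10–2–6, so G is not a forest; only forests have treewidth ≤ 1, hence tw(G) ≥ 2. Combining the bounds, tw(G) = 2.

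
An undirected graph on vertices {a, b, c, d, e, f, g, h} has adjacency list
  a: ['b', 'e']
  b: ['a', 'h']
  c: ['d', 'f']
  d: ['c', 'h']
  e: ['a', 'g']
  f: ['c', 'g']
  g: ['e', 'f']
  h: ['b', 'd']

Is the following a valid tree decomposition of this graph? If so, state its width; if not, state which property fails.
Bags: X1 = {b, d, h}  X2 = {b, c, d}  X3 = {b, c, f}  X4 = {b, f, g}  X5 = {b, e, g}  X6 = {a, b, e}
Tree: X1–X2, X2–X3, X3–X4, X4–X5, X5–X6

Checking the three conditions: (i) the bags cover all of {a, b, c, d, e, f, g, h}; (ii) for each edge, some bag contains both endpoints; (iii) the bags containing any fixed vertex form a subtree. All hold, so the decomposition is valid with width 3 − 1 = 2.

Yes; width 2.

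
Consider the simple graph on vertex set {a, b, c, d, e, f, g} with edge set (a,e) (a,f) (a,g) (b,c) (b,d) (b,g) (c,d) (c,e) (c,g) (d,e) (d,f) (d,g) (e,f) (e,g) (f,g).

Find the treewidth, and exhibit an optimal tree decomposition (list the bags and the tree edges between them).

Treewidth 3.
One optimal decomposition is:
Bags: B1 = {d, e, f, g}  B2 = {c, d, e, g}  B3 = {b, c, d, g}  B4 = {a, e, f, g}
Tree: B1–B2, B2–B3, B1–B4

Every bag has size at most 4, so the width is 4 − 1 = 3 and tw(G) ≤ 3. For the lower bound, the 4 vertices {c, d, e, g} are pairwise adjacent, and any tree decomposition puts a clique entirely inside one bag — forcing width ≥ 3. Therefore the treewidth is 3.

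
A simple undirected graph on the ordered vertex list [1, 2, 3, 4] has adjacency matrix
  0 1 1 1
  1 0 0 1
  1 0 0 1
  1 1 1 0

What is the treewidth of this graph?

A width-2 tree decomposition is:
Bags: B1 = {1, 2, 4}  B2 = {1, 3, 4}
Tree: B1–B2
The largest bag has 3 vertices, giving width 2; this decomposition certifies tw(G) ≤ 2. On the other hand G contains the 3-clique {1, 2, 4}. A clique must lie in a single bag of any decomposition, so no decomposition can have width below 2. The upper and lower bounds meet at 2, so that is the treewidth.

2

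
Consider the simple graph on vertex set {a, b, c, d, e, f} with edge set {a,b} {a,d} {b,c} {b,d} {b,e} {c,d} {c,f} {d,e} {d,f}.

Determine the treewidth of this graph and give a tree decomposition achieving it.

The largest bag has 3 vertices, giving width 2; this decomposition certifies tw(G) ≤ 2. For the lower bound, the 3 vertices {c, d, f} are pairwise adjacent, and any tree decomposition puts a clique entirely inside one bag — forcing width ≥ 2. Therefore the treewidth is 2.

Treewidth 2.
Bags: B1 = {b, c, d}  B2 = {c, d, f}  B3 = {a, b, d}  B4 = {b, d, e}
Tree: B1–B2, B1–B3, B1–B4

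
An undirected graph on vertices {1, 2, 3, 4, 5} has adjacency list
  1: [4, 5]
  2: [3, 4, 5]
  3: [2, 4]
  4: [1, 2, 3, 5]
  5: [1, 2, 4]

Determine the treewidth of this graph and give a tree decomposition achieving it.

Treewidth 2.
One optimal decomposition is:
Bags: B1 = {2, 3, 4}  B2 = {2, 4, 5}  B3 = {1, 4, 5}
Tree: B1–B2, B2–B3

The largest bag has 3 vertices, giving width 2; this decomposition certifies tw(G) ≤ 2. Conversely, {1, 4, 5} is a clique of size 3, and the vertices of any clique must share a bag in every tree decomposition; so some bag has ≥ 3 vertices and tw(G) ≥ 2. Therefore the treewidth is 2.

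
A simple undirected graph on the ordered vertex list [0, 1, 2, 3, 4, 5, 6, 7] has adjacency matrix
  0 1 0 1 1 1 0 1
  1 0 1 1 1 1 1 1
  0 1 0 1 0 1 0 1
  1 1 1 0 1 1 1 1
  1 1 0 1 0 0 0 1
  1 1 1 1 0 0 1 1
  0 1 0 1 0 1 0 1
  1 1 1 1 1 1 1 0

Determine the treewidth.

A width-4 tree decomposition is:
Bags: B1 = {0, 1, 3, 4, 7}  B2 = {0, 1, 3, 5, 7}  B3 = {1, 3, 5, 6, 7}  B4 = {1, 2, 3, 5, 7}
Tree: B1–B2, B2–B3, B2–B4
Each bag holds 5 vertices, so the decomposition has width 4, which upper-bounds the treewidth. Conversely, {0, 1, 3, 4, 7} is a clique of size 5, and the vertices of any clique must share a bag in every tree decomposition; so some bag has ≥ 5 vertices and tw(G) ≥ 4. The upper and lower bounds meet at 4, so that is the treewidth.

4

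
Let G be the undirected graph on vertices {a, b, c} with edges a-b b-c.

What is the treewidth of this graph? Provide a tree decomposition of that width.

Each bag holds 2 vertices, so the decomposition has width 1, which upper-bounds the treewidth. Any graph with an edge has treewidth ≥ 1, and G has the edge b–c. Combining the bounds, tw(G) = 1.

Treewidth 1.
Bags: B1 = {b, c}  B2 = {a, b}
Tree: B1–B2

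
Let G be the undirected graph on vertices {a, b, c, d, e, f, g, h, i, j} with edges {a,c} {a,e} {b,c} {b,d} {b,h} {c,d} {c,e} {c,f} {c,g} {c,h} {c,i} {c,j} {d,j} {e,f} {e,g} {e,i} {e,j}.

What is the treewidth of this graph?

A width-2 tree decomposition is:
Bags: B1 = {c, e, j}  B2 = {c, e, g}  B3 = {c, e, i}  B4 = {a, c, e}  B5 = {c, d, j}  B6 = {b, c, d}  B7 = {b, c, h}  B8 = {c, e, f}
Tree: B1–B2, B1–B3, B1–B4, B1–B5, B5–B6, B6–B7, B1–B8
The largest bag has 3 vertices, giving width 2; this decomposition certifies tw(G) ≤ 2. On the other hand G contains the 3-clique {c, d, j}. A clique must lie in a single bag of any decomposition, so no decomposition can have width below 2. Hence tw(G) = 2 exactly.

2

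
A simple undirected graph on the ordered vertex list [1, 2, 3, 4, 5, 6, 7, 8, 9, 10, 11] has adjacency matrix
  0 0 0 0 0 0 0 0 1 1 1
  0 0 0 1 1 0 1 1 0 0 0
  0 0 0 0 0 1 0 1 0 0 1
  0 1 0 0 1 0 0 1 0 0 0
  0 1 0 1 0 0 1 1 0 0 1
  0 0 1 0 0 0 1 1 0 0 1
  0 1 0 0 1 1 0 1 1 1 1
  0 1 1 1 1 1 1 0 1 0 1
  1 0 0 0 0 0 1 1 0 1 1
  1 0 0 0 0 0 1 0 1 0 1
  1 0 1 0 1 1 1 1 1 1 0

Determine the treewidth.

3

A width-3 tree decomposition is:
Bags: B1 = {7, 8, 9, 11}  B2 = {5, 7, 8, 11}  B3 = {2, 5, 7, 8}  B4 = {7, 9, 10, 11}  B5 = {6, 7, 8, 11}  B6 = {3, 6, 8, 11}  B7 = {2, 4, 5, 8}  B8 = {1, 9, 10, 11}
Tree: B1–B2, B2–B3, B1–B4, B2–B5, B5–B6, B3–B7, B4–B8
Each bag holds 4 vertices, so the decomposition has width 3, which upper-bounds the treewidth. For the lower bound, the 4 vertices {3, 6, 8, 11} are pairwise adjacent, and any tree decomposition puts a clique entirely inside one bag — forcing width ≥ 3. Combining the bounds, tw(G) = 3.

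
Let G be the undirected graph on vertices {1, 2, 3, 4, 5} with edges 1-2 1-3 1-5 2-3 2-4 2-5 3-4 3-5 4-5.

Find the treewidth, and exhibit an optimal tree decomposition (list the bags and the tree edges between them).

The largest bag has 4 vertices, giving width 3; this decomposition certifies tw(G) ≤ 3. On the other hand G contains the 4-clique {1, 2, 3, 5}. A clique must lie in a single bag of any decomposition, so no decomposition can have width below 3. The upper and lower bounds meet at 3, so that is the treewidth.

Treewidth 3.
One such decomposition:
Bags: B1 = {1, 2, 3, 5}  B2 = {2, 3, 4, 5}
Tree: B1–B2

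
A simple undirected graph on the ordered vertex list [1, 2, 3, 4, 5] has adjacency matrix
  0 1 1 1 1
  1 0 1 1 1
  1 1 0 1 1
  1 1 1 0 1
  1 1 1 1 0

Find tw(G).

4

A width-4 tree decomposition is:
Bags: B1 = {1, 2, 3, 4, 5}
Tree: (single bag)
A single bag containing all 5 vertices is trivially a valid decomposition of width 4. Conversely, {1, 2, 3, 4, 5} is a clique of size 5, and the vertices of any clique must share a bag in every tree decomposition; so some bag has ≥ 5 vertices and tw(G) ≥ 4. Therefore the treewidth is 4.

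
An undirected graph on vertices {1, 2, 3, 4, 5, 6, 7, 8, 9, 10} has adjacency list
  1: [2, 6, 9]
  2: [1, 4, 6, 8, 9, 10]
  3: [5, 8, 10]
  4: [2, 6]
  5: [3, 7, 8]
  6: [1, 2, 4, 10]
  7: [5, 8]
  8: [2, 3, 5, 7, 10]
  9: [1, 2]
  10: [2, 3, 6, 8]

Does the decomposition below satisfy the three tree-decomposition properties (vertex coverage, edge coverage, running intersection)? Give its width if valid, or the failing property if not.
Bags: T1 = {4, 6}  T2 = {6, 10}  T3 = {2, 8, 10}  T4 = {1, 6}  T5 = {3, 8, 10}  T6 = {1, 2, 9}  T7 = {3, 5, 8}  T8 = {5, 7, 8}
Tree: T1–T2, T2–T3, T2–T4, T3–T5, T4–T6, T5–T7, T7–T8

No — edge (2,4) lies in no bag.

A tree decomposition must satisfy three properties: every vertex lies in some bag; for every edge, both endpoints lie together in some bag; and for every vertex, the bags containing it form a connected subtree. Here edge (2,4) lies in no bag, so the decomposition is invalid.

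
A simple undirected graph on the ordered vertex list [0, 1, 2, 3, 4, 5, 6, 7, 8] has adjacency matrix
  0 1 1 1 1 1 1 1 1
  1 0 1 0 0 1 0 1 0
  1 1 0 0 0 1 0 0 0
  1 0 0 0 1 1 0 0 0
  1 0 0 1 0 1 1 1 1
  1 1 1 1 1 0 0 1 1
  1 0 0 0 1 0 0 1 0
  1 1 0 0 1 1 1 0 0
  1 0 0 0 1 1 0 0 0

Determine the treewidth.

A width-3 tree decomposition is:
Bags: B1 = {0, 1, 2, 5}  B2 = {0, 1, 5, 7}  B3 = {0, 4, 5, 7}  B4 = {0, 3, 4, 5}  B5 = {0, 4, 6, 7}  B6 = {0, 4, 5, 8}
Tree: B1–B2, B2–B3, B3–B4, B3–B5, B4–B6
The largest bag has 4 vertices, giving width 3; this decomposition certifies tw(G) ≤ 3. For the lower bound, the 4 vertices {0, 1, 2, 5} are pairwise adjacent, and any tree decomposition puts a clique entirely inside one bag — forcing width ≥ 3. Therefore the treewidth is 3.

3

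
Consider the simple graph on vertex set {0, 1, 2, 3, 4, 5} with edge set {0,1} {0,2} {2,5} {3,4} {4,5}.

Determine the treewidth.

1

A width-1 tree decomposition is:
Bags: B1 = {0, 1}  B2 = {0, 2}  B3 = {2, 5}  B4 = {4, 5}  B5 = {3, 4}
Tree: B1–B2, B2–B3, B3–B4, B4–B5
Every bag has size at most 2, so the width is 2 − 1 = 1 and tw(G) ≤ 1. Since G has at least one edge (e.g. 1–0), it is not an edgeless graph, so tw(G) ≥ 1. Hence tw(G) = 1 exactly.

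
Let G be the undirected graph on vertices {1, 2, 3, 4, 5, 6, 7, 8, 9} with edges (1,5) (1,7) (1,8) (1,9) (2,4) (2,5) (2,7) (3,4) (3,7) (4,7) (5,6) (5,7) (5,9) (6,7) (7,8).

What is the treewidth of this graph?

A width-2 tree decomposition is:
Bags: B1 = {1, 5, 7}  B2 = {5, 6, 7}  B3 = {2, 5, 7}  B4 = {2, 4, 7}  B5 = {3, 4, 7}  B6 = {1, 7, 8}  B7 = {1, 5, 9}
Tree: B1–B2, B1–B3, B3–B4, B4–B5, B1–B6, B1–B7
Each bag holds 3 vertices, so the decomposition has width 2, which upper-bounds the treewidth. For the lower bound, the 3 vertices {1, 5, 9} are pairwise adjacent, and any tree decomposition puts a clique entirely inside one bag — forcing width ≥ 2. Combining the bounds, tw(G) = 2.

2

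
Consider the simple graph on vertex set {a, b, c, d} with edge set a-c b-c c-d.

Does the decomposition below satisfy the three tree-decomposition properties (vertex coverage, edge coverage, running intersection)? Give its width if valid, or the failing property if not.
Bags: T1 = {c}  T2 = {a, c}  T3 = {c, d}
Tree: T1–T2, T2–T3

No — vertex b appears in no bag.

A tree decomposition must satisfy three properties: every vertex lies in some bag; for every edge, both endpoints lie together in some bag; and for every vertex, the bags containing it form a connected subtree. Here vertex b appears in no bag, so the decomposition is invalid.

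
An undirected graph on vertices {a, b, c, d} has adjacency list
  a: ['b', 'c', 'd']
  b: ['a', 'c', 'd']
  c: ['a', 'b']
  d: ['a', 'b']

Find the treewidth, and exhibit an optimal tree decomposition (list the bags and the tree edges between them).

The largest bag has 3 vertices, giving width 2; this decomposition certifies tw(G) ≤ 2. Conversely, {a, b, d} is a clique of size 3, and the vertices of any clique must share a bag in every tree decomposition; so some bag has ≥ 3 vertices and tw(G) ≥ 2. Hence tw(G) = 2 exactly.

Treewidth 2.
One optimal decomposition is:
Bags: B1 = {a, b, c}  B2 = {a, b, d}
Tree: B1–B2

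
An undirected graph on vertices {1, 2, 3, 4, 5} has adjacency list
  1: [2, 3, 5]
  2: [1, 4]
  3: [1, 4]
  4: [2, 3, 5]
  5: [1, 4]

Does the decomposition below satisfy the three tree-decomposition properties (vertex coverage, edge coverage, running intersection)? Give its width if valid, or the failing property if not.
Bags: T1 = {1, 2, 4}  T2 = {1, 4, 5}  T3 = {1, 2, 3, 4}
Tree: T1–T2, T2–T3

A tree decomposition must satisfy three properties: every vertex lies in some bag; for every edge, both endpoints lie together in some bag; and for every vertex, the bags containing it form a connected subtree. Here bags containing vertex 2 are not connected in the tree, so the decomposition is invalid.

No — bags containing vertex 2 are not connected in the tree.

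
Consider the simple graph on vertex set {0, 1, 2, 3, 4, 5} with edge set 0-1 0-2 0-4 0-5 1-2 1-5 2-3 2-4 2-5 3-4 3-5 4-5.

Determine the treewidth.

3

A width-3 tree decomposition is:
Bags: B1 = {0, 1, 2, 5}  B2 = {0, 2, 4, 5}  B3 = {2, 3, 4, 5}
Tree: B1–B2, B2–B3
The largest bag has 4 vertices, giving width 3; this decomposition certifies tw(G) ≤ 3. Conversely, {0, 1, 2, 5} is a clique of size 4, and the vertices of any clique must share a bag in every tree decomposition; so some bag has ≥ 4 vertices and tw(G) ≥ 3. Therefore the treewidth is 3.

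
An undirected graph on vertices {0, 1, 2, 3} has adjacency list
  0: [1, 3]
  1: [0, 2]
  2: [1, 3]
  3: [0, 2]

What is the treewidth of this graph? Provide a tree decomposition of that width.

Treewidth 2.
One optimal decomposition is:
Bags: B1 = {0, 1, 3}  B2 = {1, 2, 3}
Tree: B1–B2

The largest bag has 3 vertices, giving width 2; this decomposition certifies tw(G) ≤ 2. For the lower bound, G contains the cycle 1–0–3–2–1, so G is not a forest; only forests have treewidth ≤ 1, hence tw(G) ≥ 2. The upper and lower bounds meet at 2, so that is the treewidth.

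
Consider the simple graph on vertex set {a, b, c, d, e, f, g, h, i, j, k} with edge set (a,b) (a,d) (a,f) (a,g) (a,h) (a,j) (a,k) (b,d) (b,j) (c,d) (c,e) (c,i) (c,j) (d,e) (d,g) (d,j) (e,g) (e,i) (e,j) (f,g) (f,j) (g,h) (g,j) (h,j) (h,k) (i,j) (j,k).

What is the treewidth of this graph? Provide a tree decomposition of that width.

The largest bag has 4 vertices, giving width 3; this decomposition certifies tw(G) ≤ 3. Conversely, {d, e, g, j} is a clique of size 4, and the vertices of any clique must share a bag in every tree decomposition; so some bag has ≥ 4 vertices and tw(G) ≥ 3. Therefore the treewidth is 3.

Treewidth 3.
One optimal decomposition is:
Bags: B1 = {a, g, h, j}  B2 = {a, h, j, k}  B3 = {a, d, g, j}  B4 = {d, e, g, j}  B5 = {a, b, d, j}  B6 = {a, f, g, j}  B7 = {c, d, e, j}  B8 = {c, e, i, j}
Tree: B1–B2, B1–B3, B3–B4, B3–B5, B1–B6, B4–B7, B7–B8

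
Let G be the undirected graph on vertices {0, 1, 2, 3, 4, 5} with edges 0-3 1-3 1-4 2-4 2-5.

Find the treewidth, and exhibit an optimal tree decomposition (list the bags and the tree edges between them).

Treewidth 1.
Bags: B1 = {2, 5}  B2 = {2, 4}  B3 = {1, 4}  B4 = {1, 3}  B5 = {0, 3}
Tree: B1–B2, B2–B3, B3–B4, B4–B5

Each bag holds 2 vertices, so the decomposition has width 1, which upper-bounds the treewidth. Any graph with an edge has treewidth ≥ 1, and G has the edge 5–2. Combining the bounds, tw(G) = 1.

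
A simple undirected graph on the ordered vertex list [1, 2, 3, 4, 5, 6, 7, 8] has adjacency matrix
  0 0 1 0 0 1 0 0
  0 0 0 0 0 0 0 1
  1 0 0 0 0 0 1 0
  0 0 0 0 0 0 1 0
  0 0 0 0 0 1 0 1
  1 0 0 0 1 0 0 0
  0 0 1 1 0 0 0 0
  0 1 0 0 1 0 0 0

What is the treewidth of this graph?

1

A width-1 tree decomposition is:
Bags: B1 = {4, 7}  B2 = {3, 7}  B3 = {1, 3}  B4 = {1, 6}  B5 = {5, 6}  B6 = {5, 8}  B7 = {2, 8}
Tree: B1–B2, B2–B3, B3–B4, B4–B5, B5–B6, B6–B7
Every bag has size at most 2, so the width is 2 − 1 = 1 and tw(G) ≤ 1. Since G has at least one edge (e.g. 4–7), it is not an edgeless graph, so tw(G) ≥ 1. Combining the bounds, tw(G) = 1.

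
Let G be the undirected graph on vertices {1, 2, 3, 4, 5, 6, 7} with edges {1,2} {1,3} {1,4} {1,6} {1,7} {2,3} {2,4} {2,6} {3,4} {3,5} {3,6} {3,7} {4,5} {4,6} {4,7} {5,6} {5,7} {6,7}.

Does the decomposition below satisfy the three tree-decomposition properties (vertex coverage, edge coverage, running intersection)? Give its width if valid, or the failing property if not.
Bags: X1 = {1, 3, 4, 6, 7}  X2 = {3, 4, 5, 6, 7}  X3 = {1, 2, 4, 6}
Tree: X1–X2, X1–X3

No — edge (3,2) lies in no bag.

A tree decomposition must satisfy three properties: every vertex lies in some bag; for every edge, both endpoints lie together in some bag; and for every vertex, the bags containing it form a connected subtree. Here edge (3,2) lies in no bag, so the decomposition is invalid.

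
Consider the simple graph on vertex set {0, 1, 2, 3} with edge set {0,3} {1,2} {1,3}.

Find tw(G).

1

A width-1 tree decomposition is:
Bags: B1 = {0, 3}  B2 = {1, 3}  B3 = {1, 2}
Tree: B1–B2, B2–B3
Each bag holds 2 vertices, so the decomposition has width 1, which upper-bounds the treewidth. Since G has at least one edge (e.g. 0–3), it is not an edgeless graph, so tw(G) ≥ 1. Combining the bounds, tw(G) = 1.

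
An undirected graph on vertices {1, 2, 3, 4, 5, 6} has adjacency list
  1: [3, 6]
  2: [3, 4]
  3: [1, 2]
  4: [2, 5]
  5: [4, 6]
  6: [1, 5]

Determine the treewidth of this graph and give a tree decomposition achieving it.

Every bag has size at most 3, so the width is 3 − 1 = 2 and tw(G) ≤ 2. The edges 4–2–3–1–6–5–4 form a cycle, so G is not a tree and its treewidth is at least 2. Combining the bounds, tw(G) = 2.

Treewidth 2.
One such decomposition:
Bags: B1 = {2, 3, 4}  B2 = {1, 3, 4}  B3 = {1, 4, 6}  B4 = {4, 5, 6}
Tree: B1–B2, B2–B3, B3–B4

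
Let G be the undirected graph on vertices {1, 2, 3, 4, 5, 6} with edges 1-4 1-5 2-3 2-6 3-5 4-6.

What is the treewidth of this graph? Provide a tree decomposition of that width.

Every bag has size at most 3, so the width is 3 − 1 = 2 and tw(G) ≤ 2. For the lower bound, G contains the cycle 6–2–3–5–1–4–6, so G is not a forest; only forests have treewidth ≤ 1, hence tw(G) ≥ 2. Therefore the treewidth is 2.

Treewidth 2.
One optimal decomposition is:
Bags: B1 = {2, 3, 6}  B2 = {3, 5, 6}  B3 = {1, 5, 6}  B4 = {1, 4, 6}
Tree: B1–B2, B2–B3, B3–B4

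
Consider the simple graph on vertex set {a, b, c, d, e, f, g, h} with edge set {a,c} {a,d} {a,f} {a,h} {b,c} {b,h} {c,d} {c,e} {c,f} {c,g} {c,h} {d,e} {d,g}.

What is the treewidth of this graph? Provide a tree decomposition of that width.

Treewidth 2.
One optimal decomposition is:
Bags: B1 = {c, d, e}  B2 = {a, c, d}  B3 = {c, d, g}  B4 = {a, c, h}  B5 = {a, c, f}  B6 = {b, c, h}
Tree: B1–B2, B1–B3, B2–B4, B2–B5, B4–B6

Every bag has size at most 3, so the width is 3 − 1 = 2 and tw(G) ≤ 2. Conversely, {c, d, g} is a clique of size 3, and the vertices of any clique must share a bag in every tree decomposition; so some bag has ≥ 3 vertices and tw(G) ≥ 2. Combining the bounds, tw(G) = 2.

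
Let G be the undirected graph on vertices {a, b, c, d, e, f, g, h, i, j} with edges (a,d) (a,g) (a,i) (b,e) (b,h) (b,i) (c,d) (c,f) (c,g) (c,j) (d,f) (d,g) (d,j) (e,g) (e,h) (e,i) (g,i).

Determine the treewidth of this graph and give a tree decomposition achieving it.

Each bag holds 3 vertices, so the decomposition has width 2, which upper-bounds the treewidth. Conversely, {c, d, g} is a clique of size 3, and the vertices of any clique must share a bag in every tree decomposition; so some bag has ≥ 3 vertices and tw(G) ≥ 2. The upper and lower bounds meet at 2, so that is the treewidth.

Treewidth 2.
One such decomposition:
Bags: B1 = {a, g, i}  B2 = {a, d, g}  B3 = {e, g, i}  B4 = {b, e, i}  B5 = {c, d, g}  B6 = {b, e, h}  B7 = {c, d, j}  B8 = {c, d, f}
Tree: B1–B2, B1–B3, B3–B4, B2–B5, B4–B6, B5–B7, B5–B8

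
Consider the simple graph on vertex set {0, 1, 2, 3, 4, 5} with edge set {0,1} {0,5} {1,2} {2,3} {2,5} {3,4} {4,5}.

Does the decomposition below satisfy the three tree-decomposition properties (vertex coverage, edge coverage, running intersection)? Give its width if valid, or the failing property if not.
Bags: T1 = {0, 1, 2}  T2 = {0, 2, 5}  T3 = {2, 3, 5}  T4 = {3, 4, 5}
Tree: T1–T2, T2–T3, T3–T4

Yes; width 2.

Every vertex of G appears in some bag (union = {0, 1, 2, 3, 4, 5}); every edge is covered by a bag; and for each vertex v the set of bags containing v is connected in the bag tree. The decomposition is therefore valid. The largest bag has 3 vertices, so the width is 2.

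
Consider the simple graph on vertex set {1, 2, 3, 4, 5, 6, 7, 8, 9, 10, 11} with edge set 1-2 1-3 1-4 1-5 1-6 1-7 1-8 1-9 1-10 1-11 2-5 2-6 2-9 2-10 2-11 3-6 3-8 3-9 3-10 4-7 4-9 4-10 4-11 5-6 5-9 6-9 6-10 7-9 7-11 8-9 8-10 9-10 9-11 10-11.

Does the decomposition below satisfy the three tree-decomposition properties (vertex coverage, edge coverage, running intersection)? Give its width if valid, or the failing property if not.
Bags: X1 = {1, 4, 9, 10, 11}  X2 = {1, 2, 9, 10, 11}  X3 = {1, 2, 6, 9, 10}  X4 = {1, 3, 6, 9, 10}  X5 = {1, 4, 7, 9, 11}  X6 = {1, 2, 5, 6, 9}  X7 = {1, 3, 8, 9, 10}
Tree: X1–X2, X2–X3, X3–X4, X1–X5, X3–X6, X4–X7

Yes; width 4.

Checking the three conditions: (i) the bags cover all of {1, 2, 3, 4, 5, 6, 7, 8, 9, 10, 11}; (ii) for each edge, some bag contains both endpoints; (iii) the bags containing any fixed vertex form a subtree. All hold, so the decomposition is valid with width 5 − 1 = 4.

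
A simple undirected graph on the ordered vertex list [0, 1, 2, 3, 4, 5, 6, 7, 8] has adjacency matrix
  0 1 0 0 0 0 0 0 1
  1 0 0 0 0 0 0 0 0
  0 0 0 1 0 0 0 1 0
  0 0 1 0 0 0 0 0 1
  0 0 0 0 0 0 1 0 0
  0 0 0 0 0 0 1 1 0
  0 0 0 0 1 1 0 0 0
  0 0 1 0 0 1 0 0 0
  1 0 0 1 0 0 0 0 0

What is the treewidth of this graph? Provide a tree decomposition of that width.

Each bag holds 2 vertices, so the decomposition has width 1, which upper-bounds the treewidth. G has an edge, so its treewidth is at least 1. Combining the bounds, tw(G) = 1.

Treewidth 1.
Bags: B1 = {0, 1}  B2 = {0, 8}  B3 = {3, 8}  B4 = {2, 3}  B5 = {2, 7}  B6 = {5, 7}  B7 = {5, 6}  B8 = {4, 6}
Tree: B1–B2, B2–B3, B3–B4, B4–B5, B5–B6, B6–B7, B7–B8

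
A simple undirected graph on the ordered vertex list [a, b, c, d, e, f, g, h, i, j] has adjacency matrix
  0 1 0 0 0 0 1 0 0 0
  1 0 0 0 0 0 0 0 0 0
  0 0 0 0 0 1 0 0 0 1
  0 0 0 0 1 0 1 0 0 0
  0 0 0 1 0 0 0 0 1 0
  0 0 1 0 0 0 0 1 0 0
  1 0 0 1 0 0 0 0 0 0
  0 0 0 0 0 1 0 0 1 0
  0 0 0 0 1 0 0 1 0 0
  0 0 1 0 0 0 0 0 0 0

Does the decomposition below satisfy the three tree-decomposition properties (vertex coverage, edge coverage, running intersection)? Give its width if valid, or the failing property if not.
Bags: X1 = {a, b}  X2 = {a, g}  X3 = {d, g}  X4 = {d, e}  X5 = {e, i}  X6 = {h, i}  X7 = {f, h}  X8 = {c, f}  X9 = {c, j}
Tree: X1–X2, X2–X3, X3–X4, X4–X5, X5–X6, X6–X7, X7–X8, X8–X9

Checking the three conditions: (i) the bags cover all of {a, b, c, d, e, f, g, h, i, j}; (ii) for each edge, some bag contains both endpoints; (iii) the bags containing any fixed vertex form a subtree. All hold, so the decomposition is valid with width 2 − 1 = 1.

Yes; width 1.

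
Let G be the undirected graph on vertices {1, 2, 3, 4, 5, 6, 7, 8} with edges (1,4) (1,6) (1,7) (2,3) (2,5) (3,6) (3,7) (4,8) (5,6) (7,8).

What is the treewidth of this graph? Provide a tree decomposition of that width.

Every bag has size at most 3, so the width is 3 − 1 = 2 and tw(G) ≤ 2. Since 2–5–6–3–2 is a cycle in G, G is not acyclic. Forests are exactly the graphs of treewidth ≤ 1, so tw(G) ≥ 2. The upper and lower bounds meet at 2, so that is the treewidth.

Treewidth 2.
Bags: B1 = {2, 3, 5}  B2 = {3, 5, 6}  B3 = {3, 6, 7}  B4 = {1, 6, 7}  B5 = {1, 7, 8}  B6 = {1, 4, 8}
Tree: B1–B2, B2–B3, B3–B4, B4–B5, B5–B6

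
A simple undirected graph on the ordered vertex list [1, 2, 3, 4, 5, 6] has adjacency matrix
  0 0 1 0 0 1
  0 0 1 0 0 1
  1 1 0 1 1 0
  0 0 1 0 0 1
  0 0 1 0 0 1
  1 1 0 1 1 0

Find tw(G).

A width-2 tree decomposition is:
Bags: B1 = {2, 3, 6}  B2 = {3, 4, 6}  B3 = {1, 3, 6}  B4 = {3, 5, 6}
Tree: B1–B2, B2–B3, B3–B4
Each bag holds 3 vertices, so the decomposition has width 2, which upper-bounds the treewidth. The edges 2–3–4–6–2 form a cycle, so G is not a tree and its treewidth is at least 2. Combining the bounds, tw(G) = 2.

2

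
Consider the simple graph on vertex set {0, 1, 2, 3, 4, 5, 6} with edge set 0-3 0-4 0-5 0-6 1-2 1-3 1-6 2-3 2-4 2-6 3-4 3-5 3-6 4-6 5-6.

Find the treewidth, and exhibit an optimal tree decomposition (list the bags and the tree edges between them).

Treewidth 3.
One optimal decomposition is:
Bags: B1 = {2, 3, 4, 6}  B2 = {0, 3, 4, 6}  B3 = {1, 2, 3, 6}  B4 = {0, 3, 5, 6}
Tree: B1–B2, B1–B3, B2–B4

Each bag holds 4 vertices, so the decomposition has width 3, which upper-bounds the treewidth. Conversely, {0, 3, 4, 6} is a clique of size 4, and the vertices of any clique must share a bag in every tree decomposition; so some bag has ≥ 4 vertices and tw(G) ≥ 3. Hence tw(G) = 3 exactly.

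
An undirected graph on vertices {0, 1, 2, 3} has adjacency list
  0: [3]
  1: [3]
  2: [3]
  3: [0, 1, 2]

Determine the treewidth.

A width-1 tree decomposition is:
Bags: B1 = {0, 3}  B2 = {1, 3}  B3 = {2, 3}
Tree: B1–B2, B1–B3
Every bag has size at most 2, so the width is 2 − 1 = 1 and tw(G) ≤ 1. Since G has at least one edge (e.g. 0–3), it is not an edgeless graph, so tw(G) ≥ 1. The upper and lower bounds meet at 1, so that is the treewidth.

1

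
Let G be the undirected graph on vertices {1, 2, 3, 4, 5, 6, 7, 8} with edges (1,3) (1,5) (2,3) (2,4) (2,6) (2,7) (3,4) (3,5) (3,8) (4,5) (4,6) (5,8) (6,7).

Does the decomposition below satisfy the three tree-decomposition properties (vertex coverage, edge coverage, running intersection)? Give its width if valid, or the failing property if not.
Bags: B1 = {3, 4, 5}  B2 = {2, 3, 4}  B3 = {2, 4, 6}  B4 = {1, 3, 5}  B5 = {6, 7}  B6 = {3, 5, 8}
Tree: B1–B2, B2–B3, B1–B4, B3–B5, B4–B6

A tree decomposition must satisfy three properties: every vertex lies in some bag; for every edge, both endpoints lie together in some bag; and for every vertex, the bags containing it form a connected subtree. Here edge (2,7) lies in no bag, so the decomposition is invalid.

No — edge (2,7) lies in no bag.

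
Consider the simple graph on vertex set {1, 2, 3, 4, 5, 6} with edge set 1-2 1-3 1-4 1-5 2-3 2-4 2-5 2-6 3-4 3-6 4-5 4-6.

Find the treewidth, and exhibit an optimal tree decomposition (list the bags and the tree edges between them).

Treewidth 3.
One optimal decomposition is:
Bags: B1 = {1, 2, 4, 5}  B2 = {1, 2, 3, 4}  B3 = {2, 3, 4, 6}
Tree: B1–B2, B2–B3

Each bag holds 4 vertices, so the decomposition has width 3, which upper-bounds the treewidth. For the lower bound, the 4 vertices {1, 2, 3, 4} are pairwise adjacent, and any tree decomposition puts a clique entirely inside one bag — forcing width ≥ 3. Therefore the treewidth is 3.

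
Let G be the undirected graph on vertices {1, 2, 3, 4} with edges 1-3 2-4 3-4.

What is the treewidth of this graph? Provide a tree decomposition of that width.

Treewidth 1.
One optimal decomposition is:
Bags: B1 = {1, 3}  B2 = {3, 4}  B3 = {2, 4}
Tree: B1–B2, B2–B3

Each bag holds 2 vertices, so the decomposition has width 1, which upper-bounds the treewidth. G has an edge, so its treewidth is at least 1. The upper and lower bounds meet at 1, so that is the treewidth.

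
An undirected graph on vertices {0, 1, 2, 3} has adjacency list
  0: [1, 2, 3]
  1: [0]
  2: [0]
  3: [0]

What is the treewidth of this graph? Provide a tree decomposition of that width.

Treewidth 1.
One optimal decomposition is:
Bags: B1 = {0, 3}  B2 = {0, 1}  B3 = {0, 2}
Tree: B1–B2, B2–B3

The largest bag has 2 vertices, giving width 1; this decomposition certifies tw(G) ≤ 1. Any graph with an edge has treewidth ≥ 1, and G has the edge 3–0. Hence tw(G) = 1 exactly.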